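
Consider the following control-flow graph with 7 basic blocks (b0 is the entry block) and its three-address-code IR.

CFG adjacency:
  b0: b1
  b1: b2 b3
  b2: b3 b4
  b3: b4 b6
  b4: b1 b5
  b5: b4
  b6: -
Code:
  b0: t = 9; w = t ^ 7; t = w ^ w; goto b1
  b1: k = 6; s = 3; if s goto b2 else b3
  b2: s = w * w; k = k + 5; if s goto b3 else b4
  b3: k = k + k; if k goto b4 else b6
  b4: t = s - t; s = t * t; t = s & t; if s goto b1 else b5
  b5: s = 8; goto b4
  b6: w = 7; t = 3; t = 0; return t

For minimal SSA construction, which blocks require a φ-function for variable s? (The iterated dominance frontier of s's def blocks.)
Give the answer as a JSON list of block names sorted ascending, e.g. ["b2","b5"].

idom tree: b1←b0 b2←b1 b3←b1 b4←b1 b5←b4 b6←b3
Join-block Dom:
  b1: preds {b0,b4}: {b0} ∩ {b0,b1,b4} = {b0}; idom=b0
  b3: preds {b1,b2}: {b0,b1} ∩ {b0,b1,b2} = {b0,b1}; idom=b1
  b4: preds {b2,b3,b5}: {b0,b1,b2} ∩ {b0,b1,b3} ∩ {b0,b1,b4,b5} = {b0,b1}; idom=b1

DF derivation:
  b1←b0: walk · to b0
  b1←b4: walk b4→b1 to b0
  b3←b1: walk · to b1
  b3←b2: walk b2 to b1
  b4←b2: walk b2 to b1
  b4←b3: walk b3 to b1
  b4←b5: walk b5→b4 to b1
  b0: DF=∅
  b1: DF={b1}
  b2: DF={b3,b4}
  b3: DF={b4}
  b4: DF={b1,b4}
  b5: DF={b4}
  b6: DF=∅

φ for s: defs {b1,b2,b4,b5}
  DF⁺ = {b1,b3,b4}

Answer: ["b1", "b3", "b4"]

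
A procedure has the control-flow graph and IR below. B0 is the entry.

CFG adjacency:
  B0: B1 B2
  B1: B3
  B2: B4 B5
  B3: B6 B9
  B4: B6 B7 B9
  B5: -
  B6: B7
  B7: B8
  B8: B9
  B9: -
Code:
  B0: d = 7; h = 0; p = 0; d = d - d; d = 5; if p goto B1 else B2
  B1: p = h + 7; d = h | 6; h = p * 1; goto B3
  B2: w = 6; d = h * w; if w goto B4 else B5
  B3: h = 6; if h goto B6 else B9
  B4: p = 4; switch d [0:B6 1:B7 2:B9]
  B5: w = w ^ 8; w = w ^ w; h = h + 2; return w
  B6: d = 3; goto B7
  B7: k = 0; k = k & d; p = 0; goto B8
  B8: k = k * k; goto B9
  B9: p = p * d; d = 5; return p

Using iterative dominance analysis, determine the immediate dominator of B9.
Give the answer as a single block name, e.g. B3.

idom tree: B1←B0 B2←B0 B3←B1 B4←B2 B5←B2 B6←B0 B7←B0 B8←B7 B9←B0
Join-block Dom:
  B6: preds {B3,B4}: {B0,B1,B3} ∩ {B0,B2,B4} = {B0}; idom=B0
  B7: preds {B4,B6}: {B0,B2,B4} ∩ {B0,B6} = {B0}; idom=B0
  B9: preds {B3,B4,B8}: {B0,B1,B3} ∩ {B0,B2,B4} ∩ {B0,B7,B8} = {B0}; idom=B0

idom(B9) = B0

Answer: B0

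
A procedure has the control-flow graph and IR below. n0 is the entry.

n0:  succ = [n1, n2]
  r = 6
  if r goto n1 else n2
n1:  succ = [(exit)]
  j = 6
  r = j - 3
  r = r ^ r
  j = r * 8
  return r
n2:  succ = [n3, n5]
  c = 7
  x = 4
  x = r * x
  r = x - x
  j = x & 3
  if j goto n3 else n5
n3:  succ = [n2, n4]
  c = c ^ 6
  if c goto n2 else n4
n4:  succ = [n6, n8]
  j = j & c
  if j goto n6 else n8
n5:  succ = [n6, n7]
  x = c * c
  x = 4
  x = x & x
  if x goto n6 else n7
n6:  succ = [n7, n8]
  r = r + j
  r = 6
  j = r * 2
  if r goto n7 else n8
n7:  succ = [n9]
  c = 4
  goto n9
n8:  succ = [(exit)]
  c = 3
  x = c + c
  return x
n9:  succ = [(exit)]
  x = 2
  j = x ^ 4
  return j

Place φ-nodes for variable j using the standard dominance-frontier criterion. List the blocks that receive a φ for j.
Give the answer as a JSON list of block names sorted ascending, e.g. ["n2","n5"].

Answer: ["n2", "n6", "n7", "n8"]

Working:
idom tree: n1←n0 n2←n0 n3←n2 n4←n3 n5←n2 n6←n2 n7←n2 n8←n2 n9←n7
Dom∩ at merges:
  n2: preds {n0,n3}: {n0} ∩ {n0,n2,n3} = {n0}; idom=n0
  n6: preds {n4,n5}: {n0,n2,n3,n4} ∩ {n0,n2,n5} = {n0,n2}; idom=n2
  n7: preds {n5,n6}: {n0,n2,n5} ∩ {n0,n2,n6} = {n0,n2}; idom=n2
  n8: preds {n4,n6}: {n0,n2,n3,n4} ∩ {n0,n2,n6} = {n0,n2}; idom=n2

DF walk-up:
  n2←n0: walk · to n0
  n2←n3: walk n3→n2 to n0
  n6←n4: walk n4→n3 to n2
  n6←n5: walk n5 to n2
  n7←n5: walk n5 to n2
  n7←n6: walk n6 to n2
  n8←n4: walk n4→n3 to n2
  n8←n6: walk n6 to n2
  n0 → ∅
  n1 → ∅
  n2 → {n2}
  n3 → {n2,n6,n8}
  n4 → {n6,n8}
  n5 → {n6,n7}
  n6 → {n7,n8}
  n7 → ∅
  n8 → ∅
  n9 → ∅

φ for j: defs {n1,n2,n4,n6,n9}
  DF⁺ = {n2,n6,n7,n8}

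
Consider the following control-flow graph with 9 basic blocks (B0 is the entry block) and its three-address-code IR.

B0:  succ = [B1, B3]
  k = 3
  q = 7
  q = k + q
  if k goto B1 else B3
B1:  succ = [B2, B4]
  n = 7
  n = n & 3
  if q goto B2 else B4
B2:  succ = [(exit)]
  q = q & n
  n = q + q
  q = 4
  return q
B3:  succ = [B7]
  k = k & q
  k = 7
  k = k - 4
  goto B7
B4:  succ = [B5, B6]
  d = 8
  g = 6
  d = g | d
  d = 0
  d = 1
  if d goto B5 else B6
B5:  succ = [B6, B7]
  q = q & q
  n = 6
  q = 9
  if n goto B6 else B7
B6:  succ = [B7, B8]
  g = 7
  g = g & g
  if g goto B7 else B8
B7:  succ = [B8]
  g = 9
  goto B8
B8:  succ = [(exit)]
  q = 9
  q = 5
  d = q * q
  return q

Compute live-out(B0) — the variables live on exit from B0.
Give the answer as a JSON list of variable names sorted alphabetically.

def/use:
  B0: {k,q} / ∅
  B1: {n} / {q}
  B2: {n,q} / {n,q}
  B3: {k} / {k,q}
  B4: {d,g} / ∅
  B5: {n,q} / {q}
  B6: {g} / ∅
  B7: {g} / ∅
  B8: {d,q} / ∅

Backward fixpoint:
  B0: in=∅ out={k,q}
  B1: in={q} out={n,q}
  B2: in={n,q} out=∅
  B3: in={k,q} out=∅
  B4: in={q} out={q}
  B5: in={q} out=∅
  B6: in=∅ out=∅
  B7: in=∅ out=∅
  B8: in=∅ out=∅

live-out(B0) = ["k", "q"]

Answer: ["k", "q"]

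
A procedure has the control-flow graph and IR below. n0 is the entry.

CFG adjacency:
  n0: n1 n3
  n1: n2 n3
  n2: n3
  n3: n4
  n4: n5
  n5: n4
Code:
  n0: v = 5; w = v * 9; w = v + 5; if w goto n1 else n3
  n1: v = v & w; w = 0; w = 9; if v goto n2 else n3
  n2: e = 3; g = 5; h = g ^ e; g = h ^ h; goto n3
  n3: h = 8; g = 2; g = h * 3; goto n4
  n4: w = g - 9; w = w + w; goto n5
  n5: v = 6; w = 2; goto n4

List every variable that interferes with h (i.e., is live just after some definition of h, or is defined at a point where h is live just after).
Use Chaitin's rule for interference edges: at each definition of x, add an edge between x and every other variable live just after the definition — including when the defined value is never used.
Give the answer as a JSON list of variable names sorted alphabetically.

Answer: ["g"]

Analysis:
Block summaries:
  n0 def {v,w} use ∅
  n1 def {v,w} use {v,w}
  n2 def {e,g,h} use ∅
  n3 def {g,h} use ∅
  n4 def {w} use {g}
  n5 def {v,w} use ∅

Backward fixpoint:
  n0 li=∅ lo={v,w}
  n1 li={v,w} lo=∅
  n2 li=∅ lo=∅
  n3 li=∅ lo={g}
  n4 li={g} lo={g}
  n5 li={g} lo={g}

Interference:
  e — {g}
  g — {e,h,v,w}
  h — {g}
  v — {g,w}
  w — {g,v}

N(h) = ["g"]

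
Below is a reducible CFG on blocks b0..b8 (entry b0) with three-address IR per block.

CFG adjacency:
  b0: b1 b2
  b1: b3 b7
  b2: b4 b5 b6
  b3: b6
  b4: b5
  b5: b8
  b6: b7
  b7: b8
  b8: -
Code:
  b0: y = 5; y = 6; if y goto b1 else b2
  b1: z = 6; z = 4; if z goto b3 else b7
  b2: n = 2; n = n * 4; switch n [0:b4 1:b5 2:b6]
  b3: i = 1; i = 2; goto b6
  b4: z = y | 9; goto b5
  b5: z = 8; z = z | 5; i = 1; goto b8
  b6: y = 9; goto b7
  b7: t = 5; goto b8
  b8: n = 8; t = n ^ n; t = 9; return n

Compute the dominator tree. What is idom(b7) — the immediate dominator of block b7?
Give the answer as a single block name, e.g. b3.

idom tree: b1←b0 b2←b0 b3←b1 b4←b2 b5←b2 b6←b0 b7←b0 b8←b0
Dom at joins:
  b5: preds {b2,b4}: {b0,b2} ∩ {b0,b2,b4} = {b0,b2}; idom=b2
  b6: preds {b2,b3}: {b0,b2} ∩ {b0,b1,b3} = {b0}; idom=b0
  b7: preds {b1,b6}: {b0,b1} ∩ {b0,b6} = {b0}; idom=b0
  b8: preds {b5,b7}: {b0,b2,b5} ∩ {b0,b7} = {b0}; idom=b0

idom(b7) = b0

Answer: b0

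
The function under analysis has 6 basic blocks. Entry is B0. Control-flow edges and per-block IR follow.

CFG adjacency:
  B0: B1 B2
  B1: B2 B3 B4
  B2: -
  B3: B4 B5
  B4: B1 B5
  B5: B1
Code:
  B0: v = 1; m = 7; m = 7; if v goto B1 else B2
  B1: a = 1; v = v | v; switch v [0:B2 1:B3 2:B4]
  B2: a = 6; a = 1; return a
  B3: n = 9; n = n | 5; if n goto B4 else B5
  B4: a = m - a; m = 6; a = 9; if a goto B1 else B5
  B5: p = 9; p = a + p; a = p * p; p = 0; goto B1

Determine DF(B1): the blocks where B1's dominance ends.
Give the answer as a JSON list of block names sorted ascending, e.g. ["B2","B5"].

idom tree: B1←B0 B2←B0 B3←B1 B4←B1 B5←B1
Dom at joins:
  B1: preds {B0,B4,B5}: {B0} ∩ {B0,B1,B4} ∩ {B0,B1,B5} = {B0}; idom=B0
  B2: preds {B0,B1}: {B0} ∩ {B0,B1} = {B0}; idom=B0
  B4: preds {B1,B3}: {B0,B1} ∩ {B0,B1,B3} = {B0,B1}; idom=B1
  B5: preds {B3,B4}: {B0,B1,B3} ∩ {B0,B1,B4} = {B0,B1}; idom=B1

Frontier:
  join B1 pred B0: · stop@B0
  join B1 pred B4: B4→B1 stop@B0
  join B1 pred B5: B5→B1 stop@B0
  join B2 pred B0: · stop@B0
  join B2 pred B1: B1 stop@B0
  join B4 pred B1: · stop@B1
  join B4 pred B3: B3 stop@B1
  join B5 pred B3: B3 stop@B1
  join B5 pred B4: B4 stop@B1
  B0 → ∅
  B1 → {B1,B2}
  B2 → ∅
  B3 → {B4,B5}
  B4 → {B1,B5}
  B5 → {B1}

DF(B1) = ["B1", "B2"]

Answer: ["B1", "B2"]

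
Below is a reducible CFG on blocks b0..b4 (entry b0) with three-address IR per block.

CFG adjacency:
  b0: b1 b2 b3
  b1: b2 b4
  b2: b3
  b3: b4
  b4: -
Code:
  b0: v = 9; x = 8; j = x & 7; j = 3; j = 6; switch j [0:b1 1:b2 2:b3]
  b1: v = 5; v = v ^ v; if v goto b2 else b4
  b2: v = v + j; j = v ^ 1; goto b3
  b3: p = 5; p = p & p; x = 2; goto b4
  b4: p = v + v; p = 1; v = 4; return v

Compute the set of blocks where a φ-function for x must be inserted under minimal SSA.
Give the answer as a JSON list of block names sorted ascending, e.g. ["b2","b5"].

Answer: ["b4"]

Derivation:
idom tree: b1←b0 b2←b0 b3←b0 b4←b0
Join-block Dom:
  b2: preds {b0,b1}: {b0} ∩ {b0,b1} = {b0}; idom=b0
  b3: preds {b0,b2}: {b0} ∩ {b0,b2} = {b0}; idom=b0
  b4: preds {b1,b3}: {b0,b1} ∩ {b0,b3} = {b0}; idom=b0

DF walk-up:
  b2←b0: walk · to b0
  b2←b1: walk b1 to b0
  b3←b0: walk · to b0
  b3←b2: walk b2 to b0
  b4←b1: walk b1 to b0
  b4←b3: walk b3 to b0
  b0 → ∅
  b1 → {b2,b4}
  b2 → {b3}
  b3 → {b4}
  b4 → ∅

φ for x: defs {b0,b3}
  DF⁺ = {b4}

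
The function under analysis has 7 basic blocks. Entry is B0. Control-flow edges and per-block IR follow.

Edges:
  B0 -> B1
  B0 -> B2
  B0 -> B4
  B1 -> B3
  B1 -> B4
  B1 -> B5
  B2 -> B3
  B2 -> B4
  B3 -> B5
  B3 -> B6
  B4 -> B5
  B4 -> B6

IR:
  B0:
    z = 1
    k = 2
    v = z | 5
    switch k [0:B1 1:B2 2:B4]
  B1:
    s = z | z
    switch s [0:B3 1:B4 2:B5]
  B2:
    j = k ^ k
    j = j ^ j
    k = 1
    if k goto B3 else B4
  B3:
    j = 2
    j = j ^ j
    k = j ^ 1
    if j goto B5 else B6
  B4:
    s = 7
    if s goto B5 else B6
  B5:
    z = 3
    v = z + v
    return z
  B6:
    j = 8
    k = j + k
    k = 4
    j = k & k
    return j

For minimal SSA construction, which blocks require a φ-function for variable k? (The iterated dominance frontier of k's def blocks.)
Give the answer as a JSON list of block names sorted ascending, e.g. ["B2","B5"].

idom tree: B1←B0 B2←B0 B3←B0 B4←B0 B5←B0 B6←B0
Dom∩ at merges:
  B3: preds {B1,B2}: {B0,B1} ∩ {B0,B2} = {B0}; idom=B0
  B4: preds {B0,B1,B2}: {B0} ∩ {B0,B1} ∩ {B0,B2} = {B0}; idom=B0
  B5: preds {B1,B3,B4}: {B0,B1} ∩ {B0,B3} ∩ {B0,B4} = {B0}; idom=B0
  B6: preds {B3,B4}: {B0,B3} ∩ {B0,B4} = {B0}; idom=B0

Frontier:
  join B3 pred B1: B1 stop@B0
  join B3 pred B2: B2 stop@B0
  join B4 pred B0: · stop@B0
  join B4 pred B1: B1 stop@B0
  join B4 pred B2: B2 stop@B0
  join B5 pred B1: B1 stop@B0
  join B5 pred B3: B3 stop@B0
  join B5 pred B4: B4 stop@B0
  join B6 pred B3: B3 stop@B0
  join B6 pred B4: B4 stop@B0
  B0 → ∅
  B1 → {B3,B4,B5}
  B2 → {B3,B4}
  B3 → {B5,B6}
  B4 → {B5,B6}
  B5 → ∅
  B6 → ∅

φ for k: defs {B0,B2,B3,B6}
  DF⁺ = {B3,B4,B5,B6}

Answer: ["B3", "B4", "B5", "B6"]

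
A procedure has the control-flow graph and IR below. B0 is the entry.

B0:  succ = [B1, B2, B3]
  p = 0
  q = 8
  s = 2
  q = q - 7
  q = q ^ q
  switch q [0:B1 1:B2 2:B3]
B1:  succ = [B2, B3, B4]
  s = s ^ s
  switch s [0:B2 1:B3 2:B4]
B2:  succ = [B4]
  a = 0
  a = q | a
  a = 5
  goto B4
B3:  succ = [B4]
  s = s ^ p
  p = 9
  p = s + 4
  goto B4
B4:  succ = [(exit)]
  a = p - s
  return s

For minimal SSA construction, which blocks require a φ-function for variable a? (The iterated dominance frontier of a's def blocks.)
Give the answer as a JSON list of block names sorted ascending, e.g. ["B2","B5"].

idom tree: B1←B0 B2←B0 B3←B0 B4←B0
Dom at joins:
  B2: preds {B0,B1}: {B0} ∩ {B0,B1} = {B0}; idom=B0
  B3: preds {B0,B1}: {B0} ∩ {B0,B1} = {B0}; idom=B0
  B4: preds {B1,B2,B3}: {B0,B1} ∩ {B0,B2} ∩ {B0,B3} = {B0}; idom=B0

DF derivation:
  B2←B0: walk · to B0
  B2←B1: walk B1 to B0
  B3←B0: walk · to B0
  B3←B1: walk B1 to B0
  B4←B1: walk B1 to B0
  B4←B2: walk B2 to B0
  B4←B3: walk B3 to B0
  B0: DF=∅
  B1: DF={B2,B3,B4}
  B2: DF={B4}
  B3: DF={B4}
  B4: DF=∅

φ for a: defs {B2,B4}
  DF⁺ = {B4}

Answer: ["B4"]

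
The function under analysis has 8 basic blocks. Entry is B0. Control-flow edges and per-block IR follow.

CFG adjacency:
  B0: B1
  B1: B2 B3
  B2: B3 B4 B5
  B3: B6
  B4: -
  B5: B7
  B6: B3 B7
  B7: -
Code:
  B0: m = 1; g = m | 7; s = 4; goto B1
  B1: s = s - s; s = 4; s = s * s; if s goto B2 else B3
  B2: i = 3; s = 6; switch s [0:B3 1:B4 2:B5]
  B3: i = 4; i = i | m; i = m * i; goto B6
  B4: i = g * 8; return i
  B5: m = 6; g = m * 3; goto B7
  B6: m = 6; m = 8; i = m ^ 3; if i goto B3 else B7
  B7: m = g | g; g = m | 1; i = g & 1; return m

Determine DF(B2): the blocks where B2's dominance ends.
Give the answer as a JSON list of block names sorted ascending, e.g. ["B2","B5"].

Answer: ["B3", "B7"]

Working:
idom tree: B1←B0 B2←B1 B3←B1 B4←B2 B5←B2 B6←B3 B7←B1
Dom at joins:
  B3: preds {B1,B2,B6}: {B0,B1} ∩ {B0,B1,B2} ∩ {B0,B1,B3,B6} = {B0,B1}; idom=B1
  B7: preds {B5,B6}: {B0,B1,B2,B5} ∩ {B0,B1,B3,B6} = {B0,B1}; idom=B1

DF derivation:
  B3←B1: walk · to B1
  B3←B2: walk B2 to B1
  B3←B6: walk B6→B3 to B1
  B7←B5: walk B5→B2 to B1
  B7←B6: walk B6→B3 to B1
  DF(B0)=∅
  DF(B1)=∅
  DF(B2)={B3,B7}
  DF(B3)={B3,B7}
  DF(B4)=∅
  DF(B5)={B7}
  DF(B6)={B3,B7}
  DF(B7)=∅

DF(B2) = ["B3", "B7"]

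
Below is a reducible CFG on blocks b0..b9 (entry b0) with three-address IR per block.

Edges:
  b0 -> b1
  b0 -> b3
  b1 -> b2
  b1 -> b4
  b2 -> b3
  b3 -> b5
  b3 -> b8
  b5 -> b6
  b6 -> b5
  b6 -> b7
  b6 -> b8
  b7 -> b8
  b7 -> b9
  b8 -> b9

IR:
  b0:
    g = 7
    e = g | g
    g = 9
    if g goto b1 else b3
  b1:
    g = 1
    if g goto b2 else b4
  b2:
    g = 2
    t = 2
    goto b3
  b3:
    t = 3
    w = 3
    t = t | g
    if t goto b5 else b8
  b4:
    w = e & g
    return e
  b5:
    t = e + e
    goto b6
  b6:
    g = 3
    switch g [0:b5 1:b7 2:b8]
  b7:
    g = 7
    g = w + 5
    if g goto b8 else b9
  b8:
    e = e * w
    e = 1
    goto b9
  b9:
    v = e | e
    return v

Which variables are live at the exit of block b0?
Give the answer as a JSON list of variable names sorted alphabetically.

Block summaries:
  b0 def {e,g} use ∅
  b1 def {g} use ∅
  b2 def {g,t} use ∅
  b3 def {t,w} use {g}
  b4 def {w} use {e,g}
  b5 def {t} use {e}
  b6 def {g} use ∅
  b7 def {g} use {w}
  b8 def {e} use {e,w}
  b9 def {v} use {e}

Live sets:
  b0: in=∅ out={e,g}
  b1: in={e} out={e,g}
  b2: in={e} out={e,g}
  b3: in={e,g} out={e,w}
  b4: in={e,g} out=∅
  b5: in={e,w} out={e,w}
  b6: in={e,w} out={e,w}
  b7: in={e,w} out={e,w}
  b8: in={e,w} out={e}
  b9: in={e} out=∅

live-out(b0) = ["e", "g"]

Answer: ["e", "g"]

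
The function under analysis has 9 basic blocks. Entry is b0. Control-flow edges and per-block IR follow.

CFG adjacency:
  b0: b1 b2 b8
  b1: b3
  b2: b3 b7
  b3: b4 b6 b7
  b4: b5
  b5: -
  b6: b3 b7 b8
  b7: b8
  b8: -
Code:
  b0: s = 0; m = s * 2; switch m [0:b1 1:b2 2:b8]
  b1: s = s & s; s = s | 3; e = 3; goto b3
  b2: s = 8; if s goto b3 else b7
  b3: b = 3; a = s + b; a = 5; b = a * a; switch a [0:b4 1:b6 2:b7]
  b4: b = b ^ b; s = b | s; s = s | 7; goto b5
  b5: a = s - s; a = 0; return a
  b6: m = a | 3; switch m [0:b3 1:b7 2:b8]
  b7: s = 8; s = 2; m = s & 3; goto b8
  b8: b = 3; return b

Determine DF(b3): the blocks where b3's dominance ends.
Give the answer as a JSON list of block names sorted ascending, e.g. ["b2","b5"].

Answer: ["b3", "b7", "b8"]

Working:
idom tree: b1←b0 b2←b0 b3←b0 b4←b3 b5←b4 b6←b3 b7←b0 b8←b0
Dom∩ at merges:
  b3: preds {b1,b2,b6}: {b0,b1} ∩ {b0,b2} ∩ {b0,b3,b6} = {b0}; idom=b0
  b7: preds {b2,b3,b6}: {b0,b2} ∩ {b0,b3} ∩ {b0,b3,b6} = {b0}; idom=b0
  b8: preds {b0,b6,b7}: {b0} ∩ {b0,b3,b6} ∩ {b0,b7} = {b0}; idom=b0

DF walk-up:
  join b3 pred b1: b1 stop@b0
  join b3 pred b2: b2 stop@b0
  join b3 pred b6: b6→b3 stop@b0
  join b7 pred b2: b2 stop@b0
  join b7 pred b3: b3 stop@b0
  join b7 pred b6: b6→b3 stop@b0
  join b8 pred b0: · stop@b0
  join b8 pred b6: b6→b3 stop@b0
  join b8 pred b7: b7 stop@b0
  b0: DF=∅
  b1: DF={b3}
  b2: DF={b3,b7}
  b3: DF={b3,b7,b8}
  b4: DF=∅
  b5: DF=∅
  b6: DF={b3,b7,b8}
  b7: DF={b8}
  b8: DF=∅

DF(b3) = ["b3", "b7", "b8"]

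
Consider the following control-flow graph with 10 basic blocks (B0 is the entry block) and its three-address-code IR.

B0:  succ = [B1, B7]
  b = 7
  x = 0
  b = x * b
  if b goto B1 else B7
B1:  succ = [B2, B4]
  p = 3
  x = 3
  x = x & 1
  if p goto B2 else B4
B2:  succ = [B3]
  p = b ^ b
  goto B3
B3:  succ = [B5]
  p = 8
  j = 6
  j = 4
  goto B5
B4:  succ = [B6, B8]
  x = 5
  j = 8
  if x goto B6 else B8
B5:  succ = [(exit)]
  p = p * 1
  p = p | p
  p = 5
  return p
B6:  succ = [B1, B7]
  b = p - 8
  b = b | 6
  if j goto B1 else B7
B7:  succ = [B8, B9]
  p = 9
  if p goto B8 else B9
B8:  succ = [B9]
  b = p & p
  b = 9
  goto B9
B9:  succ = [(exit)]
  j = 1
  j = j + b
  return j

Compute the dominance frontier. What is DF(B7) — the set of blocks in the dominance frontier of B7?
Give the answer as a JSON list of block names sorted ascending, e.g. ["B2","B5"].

Answer: ["B8", "B9"]

Analysis:
idom tree: B1←B0 B2←B1 B3←B2 B4←B1 B5←B3 B6←B4 B7←B0 B8←B0 B9←B0
Dom at joins:
  B1: preds {B0,B6}: {B0} ∩ {B0,B1,B4,B6} = {B0}; idom=B0
  B7: preds {B0,B6}: {B0} ∩ {B0,B1,B4,B6} = {B0}; idom=B0
  B8: preds {B4,B7}: {B0,B1,B4} ∩ {B0,B7} = {B0}; idom=B0
  B9: preds {B7,B8}: {B0,B7} ∩ {B0,B8} = {B0}; idom=B0

DF derivation:
  join B1 pred B0: · stop@B0
  join B1 pred B6: B6→B4→B1 stop@B0
  join B7 pred B0: · stop@B0
  join B7 pred B6: B6→B4→B1 stop@B0
  join B8 pred B4: B4→B1 stop@B0
  join B8 pred B7: B7 stop@B0
  join B9 pred B7: B7 stop@B0
  join B9 pred B8: B8 stop@B0
  B0: DF=∅
  B1: DF={B1,B7,B8}
  B2: DF=∅
  B3: DF=∅
  B4: DF={B1,B7,B8}
  B5: DF=∅
  B6: DF={B1,B7}
  B7: DF={B8,B9}
  B8: DF={B9}
  B9: DF=∅

DF(B7) = ["B8", "B9"]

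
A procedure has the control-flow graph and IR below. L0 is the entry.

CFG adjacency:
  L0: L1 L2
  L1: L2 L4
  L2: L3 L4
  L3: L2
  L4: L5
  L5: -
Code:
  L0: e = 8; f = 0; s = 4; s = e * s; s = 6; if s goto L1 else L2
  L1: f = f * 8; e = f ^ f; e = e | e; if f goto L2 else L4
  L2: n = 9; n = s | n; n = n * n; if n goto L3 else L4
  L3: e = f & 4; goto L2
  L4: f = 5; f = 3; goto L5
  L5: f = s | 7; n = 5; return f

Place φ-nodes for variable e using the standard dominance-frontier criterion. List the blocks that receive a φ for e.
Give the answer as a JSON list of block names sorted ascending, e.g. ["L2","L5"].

Answer: ["L2", "L4"]

Analysis:
idom tree: L1←L0 L2←L0 L3←L2 L4←L0 L5←L4
Dom at joins:
  L2: preds {L0,L1,L3}: {L0} ∩ {L0,L1} ∩ {L0,L2,L3} = {L0}; idom=L0
  L4: preds {L1,L2}: {L0,L1} ∩ {L0,L2} = {L0}; idom=L0

DF derivation:
  L2←L0: walk · to L0
  L2←L1: walk L1 to L0
  L2←L3: walk L3→L2 to L0
  L4←L1: walk L1 to L0
  L4←L2: walk L2 to L0
  L0 → ∅
  L1 → {L2,L4}
  L2 → {L2,L4}
  L3 → {L2}
  L4 → ∅
  L5 → ∅

φ for e: defs {L0,L1,L3}
  DF⁺ = {L2,L4}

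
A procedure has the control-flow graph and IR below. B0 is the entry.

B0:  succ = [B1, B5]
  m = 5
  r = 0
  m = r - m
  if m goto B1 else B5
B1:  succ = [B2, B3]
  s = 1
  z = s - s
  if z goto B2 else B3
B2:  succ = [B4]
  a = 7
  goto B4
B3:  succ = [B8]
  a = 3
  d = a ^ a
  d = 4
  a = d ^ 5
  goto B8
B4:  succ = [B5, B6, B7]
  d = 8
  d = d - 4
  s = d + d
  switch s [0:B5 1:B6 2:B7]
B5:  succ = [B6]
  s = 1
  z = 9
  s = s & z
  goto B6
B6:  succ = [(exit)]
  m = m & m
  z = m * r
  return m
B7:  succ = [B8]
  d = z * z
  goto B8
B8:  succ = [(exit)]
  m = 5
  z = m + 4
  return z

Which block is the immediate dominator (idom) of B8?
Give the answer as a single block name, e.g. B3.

idom tree: B1←B0 B2←B1 B3←B1 B4←B2 B5←B0 B6←B0 B7←B4 B8←B1
Join-block Dom:
  B5: preds {B0,B4}: {B0} ∩ {B0,B1,B2,B4} = {B0}; idom=B0
  B6: preds {B4,B5}: {B0,B1,B2,B4} ∩ {B0,B5} = {B0}; idom=B0
  B8: preds {B3,B7}: {B0,B1,B3} ∩ {B0,B1,B2,B4,B7} = {B0,B1}; idom=B1

idom(B8) = B1

Answer: B1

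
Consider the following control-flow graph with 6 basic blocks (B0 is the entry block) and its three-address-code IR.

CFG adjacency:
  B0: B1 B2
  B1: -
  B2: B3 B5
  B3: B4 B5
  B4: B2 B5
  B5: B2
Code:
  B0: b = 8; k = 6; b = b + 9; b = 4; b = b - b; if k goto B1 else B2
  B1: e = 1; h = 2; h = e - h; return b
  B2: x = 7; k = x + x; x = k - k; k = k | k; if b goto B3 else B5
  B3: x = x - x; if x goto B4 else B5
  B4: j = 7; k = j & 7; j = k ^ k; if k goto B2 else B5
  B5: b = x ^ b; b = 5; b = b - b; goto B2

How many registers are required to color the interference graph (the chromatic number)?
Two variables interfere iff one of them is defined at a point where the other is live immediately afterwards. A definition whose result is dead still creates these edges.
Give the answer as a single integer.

Per-block:
  B0: {b,k} / ∅
  B1: {e,h} / {b}
  B2: {k,x} / {b}
  B3: {x} / {x}
  B4: {j,k} / ∅
  B5: {b} / {b,x}

Liveness:
  live B0: ∅→{b}
  live B1: {b}→∅
  live B2: {b}→{b,x}
  live B3: {b,x}→{b,x}
  live B4: {b,x}→{b,x}
  live B5: {b,x}→{b}

Interference:
  b — {e,h,j,k,x}
  e — {b,h}
  h — {b,e}
  j — {b,k,x}
  k — {b,j,x}
  x — {b,j,k}

Registers:
  clique {b,j,k,x} ⇒ need ≥ 4
  assign b→R0 e→R1 h→R2 j→R1 k→R2 x→R3 — no edge inside a register ⇒ χ ≤ 4
  χ = 4

Answer: 4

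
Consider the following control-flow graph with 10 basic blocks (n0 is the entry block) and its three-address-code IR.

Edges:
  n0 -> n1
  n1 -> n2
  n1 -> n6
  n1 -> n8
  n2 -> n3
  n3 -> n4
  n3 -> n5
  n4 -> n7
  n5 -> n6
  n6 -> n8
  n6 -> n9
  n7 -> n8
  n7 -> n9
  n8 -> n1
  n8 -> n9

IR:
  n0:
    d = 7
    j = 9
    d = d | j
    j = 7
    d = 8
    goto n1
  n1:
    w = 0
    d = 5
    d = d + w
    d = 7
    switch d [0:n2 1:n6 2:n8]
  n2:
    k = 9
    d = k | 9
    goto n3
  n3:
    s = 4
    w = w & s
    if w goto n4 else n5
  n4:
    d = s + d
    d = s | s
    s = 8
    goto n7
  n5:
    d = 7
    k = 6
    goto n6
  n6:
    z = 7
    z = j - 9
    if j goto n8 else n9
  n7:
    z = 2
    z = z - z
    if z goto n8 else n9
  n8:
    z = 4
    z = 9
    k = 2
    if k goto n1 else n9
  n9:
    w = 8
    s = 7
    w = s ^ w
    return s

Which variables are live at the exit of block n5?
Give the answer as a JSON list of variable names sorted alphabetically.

Per-block:
  n0: {d,j} / ∅
  n1: {d,w} / ∅
  n2: {d,k} / ∅
  n3: {s,w} / {w}
  n4: {d,s} / {d,s}
  n5: {d,k} / ∅
  n6: {z} / {j}
  n7: {z} / ∅
  n8: {k,z} / ∅
  n9: {s,w} / ∅

Live sets:
  n0: in=∅ out={j}
  n1: in={j} out={j,w}
  n2: in={j,w} out={d,j,w}
  n3: in={d,j,w} out={d,j,s}
  n4: in={d,j,s} out={j}
  n5: in={j} out={j}
  n6: in={j} out={j}
  n7: in={j} out={j}
  n8: in={j} out={j}
  n9: in=∅ out=∅

live-out(n5) = ["j"]

Answer: ["j"]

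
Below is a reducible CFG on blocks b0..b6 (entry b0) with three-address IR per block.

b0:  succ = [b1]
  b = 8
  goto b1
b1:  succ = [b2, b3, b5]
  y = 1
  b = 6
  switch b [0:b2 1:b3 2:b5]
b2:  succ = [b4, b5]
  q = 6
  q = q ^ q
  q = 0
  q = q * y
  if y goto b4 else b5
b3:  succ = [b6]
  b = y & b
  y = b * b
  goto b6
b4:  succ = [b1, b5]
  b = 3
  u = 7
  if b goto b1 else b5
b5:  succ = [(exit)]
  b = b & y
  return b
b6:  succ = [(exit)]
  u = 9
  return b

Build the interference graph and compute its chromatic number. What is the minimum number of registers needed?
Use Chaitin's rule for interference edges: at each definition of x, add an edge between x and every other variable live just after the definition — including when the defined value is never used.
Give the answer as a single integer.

Answer: 3

Derivation:
Per-block:
  b0: {b} / ∅
  b1: {b,y} / ∅
  b2: {q} / {y}
  b3: {b,y} / {b,y}
  b4: {b,u} / ∅
  b5: {b} / {b,y}
  b6: {u} / {b}

Backward fixpoint:
  live b0: ∅→∅
  live b1: ∅→{b,y}
  live b2: {b,y}→{b,y}
  live b3: {b,y}→{b}
  live b4: {y}→{b,y}
  live b5: {b,y}→∅
  live b6: {b}→∅

Interference:
  b — {q,u,y}
  q — {b,y}
  u — {b,y}
  y — {b,q,u}

Registers:
  lower bound: {b,q,y} mutually conflict ⇒ χ ≥ 3
  3-colouring: r0={b}  r1={y}  r2={q,u}
  χ = 3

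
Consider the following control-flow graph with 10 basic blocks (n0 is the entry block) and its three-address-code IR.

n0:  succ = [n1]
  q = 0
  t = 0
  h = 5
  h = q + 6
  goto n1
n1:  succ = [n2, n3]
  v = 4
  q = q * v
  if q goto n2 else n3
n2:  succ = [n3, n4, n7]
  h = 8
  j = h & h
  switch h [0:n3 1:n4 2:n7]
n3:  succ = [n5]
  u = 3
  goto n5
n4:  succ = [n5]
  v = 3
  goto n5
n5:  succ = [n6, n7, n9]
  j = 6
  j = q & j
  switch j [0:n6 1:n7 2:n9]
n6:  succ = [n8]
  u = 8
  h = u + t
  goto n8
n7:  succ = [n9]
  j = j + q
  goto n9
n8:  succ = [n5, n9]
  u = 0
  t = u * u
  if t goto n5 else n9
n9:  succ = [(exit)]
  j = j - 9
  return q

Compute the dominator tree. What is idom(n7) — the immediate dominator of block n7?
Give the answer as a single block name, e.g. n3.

idom tree: n1←n0 n2←n1 n3←n1 n4←n2 n5←n1 n6←n5 n7←n1 n8←n6 n9←n1
Join-block Dom:
  n3: preds {n1,n2}: {n0,n1} ∩ {n0,n1,n2} = {n0,n1}; idom=n1
  n5: preds {n3,n4,n8}: {n0,n1,n3} ∩ {n0,n1,n2,n4} ∩ {n0,n1,n5,n6,n8} = {n0,n1}; idom=n1
  n7: preds {n2,n5}: {n0,n1,n2} ∩ {n0,n1,n5} = {n0,n1}; idom=n1
  n9: preds {n5,n7,n8}: {n0,n1,n5} ∩ {n0,n1,n7} ∩ {n0,n1,n5,n6,n8} = {n0,n1}; idom=n1

idom(n7) = n1

Answer: n1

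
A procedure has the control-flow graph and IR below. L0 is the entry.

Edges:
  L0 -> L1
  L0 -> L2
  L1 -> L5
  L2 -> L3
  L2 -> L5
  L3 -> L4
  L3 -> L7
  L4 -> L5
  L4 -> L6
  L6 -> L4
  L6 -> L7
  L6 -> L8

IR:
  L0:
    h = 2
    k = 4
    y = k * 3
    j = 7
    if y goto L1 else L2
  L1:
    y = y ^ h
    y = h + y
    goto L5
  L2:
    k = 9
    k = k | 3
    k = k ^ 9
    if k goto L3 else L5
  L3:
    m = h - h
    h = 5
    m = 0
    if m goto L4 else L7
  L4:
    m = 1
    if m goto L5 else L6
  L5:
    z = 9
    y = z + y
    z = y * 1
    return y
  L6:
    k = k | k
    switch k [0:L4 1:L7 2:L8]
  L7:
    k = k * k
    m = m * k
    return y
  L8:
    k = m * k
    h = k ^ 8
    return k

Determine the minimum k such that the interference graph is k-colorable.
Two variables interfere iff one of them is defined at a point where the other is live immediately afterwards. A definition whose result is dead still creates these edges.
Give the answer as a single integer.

Answer: 3

Derivation:
def/use:
  L0: {h,j,k,y} / ∅
  L1: {y} / {h,y}
  L2: {k} / ∅
  L3: {h,m} / {h}
  L4: {m} / ∅
  L5: {y,z} / {y}
  L6: {k} / {k}
  L7: {k,m} / {k,m,y}
  L8: {h,k} / {k,m}

Backward fixpoint:
  live L0: ∅→{h,y}
  live L1: {h,y}→{y}
  live L2: {h,y}→{h,k,y}
  live L3: {h,k,y}→{k,m,y}
  live L4: {k,y}→{k,m,y}
  live L5: {y}→∅
  live L6: {k,m,y}→{k,m,y}
  live L7: {k,m,y}→∅
  live L8: {k,m}→∅

Interference:
  h: {j,k,y}
  j: {h,y}
  k: {h,m,y}
  m: {k,y}
  y: {h,j,k,m,z}
  z: {y}

Colouring:
  {h,j,y} pairwise interfere (3-clique) ⇒ χ ≥ 3
  assign h→R1 j→R2 k→R2 m→R1 y→R0 z→R1 — no edge inside a register ⇒ χ ≤ 3
  χ = 3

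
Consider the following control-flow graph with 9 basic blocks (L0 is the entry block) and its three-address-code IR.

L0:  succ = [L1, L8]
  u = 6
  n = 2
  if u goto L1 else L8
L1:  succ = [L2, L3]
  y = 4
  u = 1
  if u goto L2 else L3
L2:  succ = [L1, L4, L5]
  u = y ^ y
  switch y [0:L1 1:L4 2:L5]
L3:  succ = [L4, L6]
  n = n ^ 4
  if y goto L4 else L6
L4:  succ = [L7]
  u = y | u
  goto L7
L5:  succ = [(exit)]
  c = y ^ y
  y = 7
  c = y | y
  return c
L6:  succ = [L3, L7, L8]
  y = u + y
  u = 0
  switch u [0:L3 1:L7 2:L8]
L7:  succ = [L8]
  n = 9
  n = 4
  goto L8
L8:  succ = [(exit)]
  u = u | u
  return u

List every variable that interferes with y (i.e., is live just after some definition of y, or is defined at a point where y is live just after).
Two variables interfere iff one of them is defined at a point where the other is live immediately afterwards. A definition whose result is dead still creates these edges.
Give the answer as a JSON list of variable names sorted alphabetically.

Answer: ["n", "u"]

Analysis:
def/use:
  L0: {n,u} / ∅
  L1: {u,y} / ∅
  L2: {u} / {y}
  L3: {n} / {n,y}
  L4: {u} / {u,y}
  L5: {c,y} / {y}
  L6: {u,y} / {u,y}
  L7: {n} / ∅
  L8: {u} / {u}

Liveness:
  live L0: ∅→{n,u}
  live L1: {n}→{n,u,y}
  live L2: {n,y}→{n,u,y}
  live L3: {n,u,y}→{n,u,y}
  live L4: {u,y}→{u}
  live L5: {y}→∅
  live L6: {n,u,y}→{n,u,y}
  live L7: {u}→{u}
  live L8: {u}→∅

Conflict graph:
  c — ∅
  n — {u,y}
  u — {n,y}
  y — {n,u}

N(y) = ["n", "u"]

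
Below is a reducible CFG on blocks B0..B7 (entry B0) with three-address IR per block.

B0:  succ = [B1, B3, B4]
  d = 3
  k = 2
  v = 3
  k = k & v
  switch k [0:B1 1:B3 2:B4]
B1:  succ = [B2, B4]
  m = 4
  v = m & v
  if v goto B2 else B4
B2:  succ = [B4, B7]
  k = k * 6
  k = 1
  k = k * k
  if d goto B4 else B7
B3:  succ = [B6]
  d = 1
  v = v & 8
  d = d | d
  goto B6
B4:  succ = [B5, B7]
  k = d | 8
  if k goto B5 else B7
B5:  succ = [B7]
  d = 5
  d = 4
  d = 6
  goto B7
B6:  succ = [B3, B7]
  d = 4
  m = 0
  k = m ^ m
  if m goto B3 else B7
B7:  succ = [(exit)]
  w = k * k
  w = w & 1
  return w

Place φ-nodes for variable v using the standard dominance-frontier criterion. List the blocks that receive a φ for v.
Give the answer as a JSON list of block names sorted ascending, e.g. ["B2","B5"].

Answer: ["B3", "B4", "B7"]

Derivation:
idom tree: B1←B0 B2←B1 B3←B0 B4←B0 B5←B4 B6←B3 B7←B0
Dom∩ at merges:
  B3: preds {B0,B6}: {B0} ∩ {B0,B3,B6} = {B0}; idom=B0
  B4: preds {B0,B1,B2}: {B0} ∩ {B0,B1} ∩ {B0,B1,B2} = {B0}; idom=B0
  B7: preds {B2,B4,B5,B6}: {B0,B1,B2} ∩ {B0,B4} ∩ {B0,B4,B5} ∩ {B0,B3,B6} = {B0}; idom=B0

DF walk-up:
  join B3 pred B0: · stop@B0
  join B3 pred B6: B6→B3 stop@B0
  join B4 pred B0: · stop@B0
  join B4 pred B1: B1 stop@B0
  join B4 pred B2: B2→B1 stop@B0
  join B7 pred B2: B2→B1 stop@B0
  join B7 pred B4: B4 stop@B0
  join B7 pred B5: B5→B4 stop@B0
  join B7 pred B6: B6→B3 stop@B0
  DF(B0)=∅
  DF(B1)={B4,B7}
  DF(B2)={B4,B7}
  DF(B3)={B3,B7}
  DF(B4)={B7}
  DF(B5)={B7}
  DF(B6)={B3,B7}
  DF(B7)=∅

φ for v: defs {B0,B1,B3}
  DF⁺ = {B3,B4,B7}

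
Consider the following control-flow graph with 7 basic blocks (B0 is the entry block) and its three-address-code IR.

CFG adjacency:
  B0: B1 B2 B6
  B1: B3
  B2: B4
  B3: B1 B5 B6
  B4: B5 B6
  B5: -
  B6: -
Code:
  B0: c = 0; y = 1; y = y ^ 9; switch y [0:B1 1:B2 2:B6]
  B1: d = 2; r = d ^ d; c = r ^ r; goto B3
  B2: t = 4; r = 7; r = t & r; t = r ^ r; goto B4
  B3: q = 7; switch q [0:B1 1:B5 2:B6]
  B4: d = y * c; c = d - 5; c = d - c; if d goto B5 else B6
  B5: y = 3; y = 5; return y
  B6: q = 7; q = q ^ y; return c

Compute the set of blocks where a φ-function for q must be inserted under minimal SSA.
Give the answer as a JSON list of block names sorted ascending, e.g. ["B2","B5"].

Answer: ["B1", "B5", "B6"]

Derivation:
idom tree: B1←B0 B2←B0 B3←B1 B4←B2 B5←B0 B6←B0
Dom∩ at merges:
  B1: preds {B0,B3}: {B0} ∩ {B0,B1,B3} = {B0}; idom=B0
  B5: preds {B3,B4}: {B0,B1,B3} ∩ {B0,B2,B4} = {B0}; idom=B0
  B6: preds {B0,B3,B4}: {B0} ∩ {B0,B1,B3} ∩ {B0,B2,B4} = {B0}; idom=B0

DF derivation:
  B1←B0: walk · to B0
  B1←B3: walk B3→B1 to B0
  B5←B3: walk B3→B1 to B0
  B5←B4: walk B4→B2 to B0
  B6←B0: walk · to B0
  B6←B3: walk B3→B1 to B0
  B6←B4: walk B4→B2 to B0
  DF(B0)=∅
  DF(B1)={B1,B5,B6}
  DF(B2)={B5,B6}
  DF(B3)={B1,B5,B6}
  DF(B4)={B5,B6}
  DF(B5)=∅
  DF(B6)=∅

φ for q: defs {B3,B6}
  DF⁺ = {B1,B5,B6}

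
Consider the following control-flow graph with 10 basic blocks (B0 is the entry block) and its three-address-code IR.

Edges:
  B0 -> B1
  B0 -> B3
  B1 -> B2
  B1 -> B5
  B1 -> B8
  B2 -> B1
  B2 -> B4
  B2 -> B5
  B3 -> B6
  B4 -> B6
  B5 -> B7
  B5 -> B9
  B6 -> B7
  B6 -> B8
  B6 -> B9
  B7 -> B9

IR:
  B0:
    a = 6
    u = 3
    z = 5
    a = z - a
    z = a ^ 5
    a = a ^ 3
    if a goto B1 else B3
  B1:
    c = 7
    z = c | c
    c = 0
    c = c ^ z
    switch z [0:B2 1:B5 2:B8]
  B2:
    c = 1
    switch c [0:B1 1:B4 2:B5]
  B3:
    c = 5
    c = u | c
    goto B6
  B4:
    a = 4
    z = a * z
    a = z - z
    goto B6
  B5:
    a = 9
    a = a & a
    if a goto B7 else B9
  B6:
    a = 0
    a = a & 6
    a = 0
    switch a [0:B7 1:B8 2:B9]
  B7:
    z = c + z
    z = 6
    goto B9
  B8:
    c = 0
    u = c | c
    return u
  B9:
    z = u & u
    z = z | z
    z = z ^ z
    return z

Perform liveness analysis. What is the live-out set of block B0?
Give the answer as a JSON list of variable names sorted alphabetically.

Per-block:
  B0 def {a,u,z} use ∅
  B1 def {c,z} use ∅
  B2 def {c} use ∅
  B3 def {c} use {u}
  B4 def {a,z} use {z}
  B5 def {a} use ∅
  B6 def {a} use ∅
  B7 def {z} use {c,z}
  B8 def {c,u} use ∅
  B9 def {z} use {u}

Backward fixpoint:
  B0 li=∅ lo={u,z}
  B1 li={u} lo={c,u,z}
  B2 li={u,z} lo={c,u,z}
  B3 li={u,z} lo={c,u,z}
  B4 li={c,u,z} lo={c,u,z}
  B5 li={c,u,z} lo={c,u,z}
  B6 li={c,u,z} lo={c,u,z}
  B7 li={c,u,z} lo={u}
  B8 li=∅ lo=∅
  B9 li={u} lo=∅

live-out(B0) = ["u", "z"]

Answer: ["u", "z"]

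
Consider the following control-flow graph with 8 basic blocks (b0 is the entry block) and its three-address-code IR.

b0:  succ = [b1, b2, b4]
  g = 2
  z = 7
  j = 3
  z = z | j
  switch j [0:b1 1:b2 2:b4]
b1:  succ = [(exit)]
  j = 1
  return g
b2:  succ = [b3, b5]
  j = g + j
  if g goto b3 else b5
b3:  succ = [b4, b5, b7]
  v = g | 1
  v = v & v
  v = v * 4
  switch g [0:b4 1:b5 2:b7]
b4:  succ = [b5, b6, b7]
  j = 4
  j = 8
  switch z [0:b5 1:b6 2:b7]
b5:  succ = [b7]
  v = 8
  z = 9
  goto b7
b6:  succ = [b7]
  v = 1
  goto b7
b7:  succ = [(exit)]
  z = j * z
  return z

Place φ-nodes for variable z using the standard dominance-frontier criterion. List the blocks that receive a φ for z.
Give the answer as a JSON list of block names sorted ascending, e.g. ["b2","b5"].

idom tree: b1←b0 b2←b0 b3←b2 b4←b0 b5←b0 b6←b4 b7←b0
Dom∩ at merges:
  b4: preds {b0,b3}: {b0} ∩ {b0,b2,b3} = {b0}; idom=b0
  b5: preds {b2,b3,b4}: {b0,b2} ∩ {b0,b2,b3} ∩ {b0,b4} = {b0}; idom=b0
  b7: preds {b3,b4,b5,b6}: {b0,b2,b3} ∩ {b0,b4} ∩ {b0,b5} ∩ {b0,b4,b6} = {b0}; idom=b0

DF derivation:
  b4←b0: walk · to b0
  b4←b3: walk b3→b2 to b0
  b5←b2: walk b2 to b0
  b5←b3: walk b3→b2 to b0
  b5←b4: walk b4 to b0
  b7←b3: walk b3→b2 to b0
  b7←b4: walk b4 to b0
  b7←b5: walk b5 to b0
  b7←b6: walk b6→b4 to b0
  b0 → ∅
  b1 → ∅
  b2 → {b4,b5,b7}
  b3 → {b4,b5,b7}
  b4 → {b5,b7}
  b5 → {b7}
  b6 → {b7}
  b7 → ∅

φ for z: defs {b0,b5,b7}
  DF⁺ = {b7}

Answer: ["b7"]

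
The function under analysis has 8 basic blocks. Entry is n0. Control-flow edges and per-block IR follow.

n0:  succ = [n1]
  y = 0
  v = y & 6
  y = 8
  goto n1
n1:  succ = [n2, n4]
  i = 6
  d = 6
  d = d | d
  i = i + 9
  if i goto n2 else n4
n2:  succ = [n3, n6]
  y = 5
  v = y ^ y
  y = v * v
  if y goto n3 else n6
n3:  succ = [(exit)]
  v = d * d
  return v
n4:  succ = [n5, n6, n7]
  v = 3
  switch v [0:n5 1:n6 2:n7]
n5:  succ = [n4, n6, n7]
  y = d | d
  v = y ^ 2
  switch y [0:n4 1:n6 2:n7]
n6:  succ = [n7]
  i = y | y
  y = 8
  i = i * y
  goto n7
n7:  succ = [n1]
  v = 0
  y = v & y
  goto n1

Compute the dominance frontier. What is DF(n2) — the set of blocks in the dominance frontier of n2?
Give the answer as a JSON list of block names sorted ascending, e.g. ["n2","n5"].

idom tree: n1←n0 n2←n1 n3←n2 n4←n1 n5←n4 n6←n1 n7←n1
Join-block Dom:
  n1: preds {n0,n7}: {n0} ∩ {n0,n1,n7} = {n0}; idom=n0
  n4: preds {n1,n5}: {n0,n1} ∩ {n0,n1,n4,n5} = {n0,n1}; idom=n1
  n6: preds {n2,n4,n5}: {n0,n1,n2} ∩ {n0,n1,n4} ∩ {n0,n1,n4,n5} = {n0,n1}; idom=n1
  n7: preds {n4,n5,n6}: {n0,n1,n4} ∩ {n0,n1,n4,n5} ∩ {n0,n1,n6} = {n0,n1}; idom=n1

Frontier:
  n1←n0: walk · to n0
  n1←n7: walk n7→n1 to n0
  n4←n1: walk · to n1
  n4←n5: walk n5→n4 to n1
  n6←n2: walk n2 to n1
  n6←n4: walk n4 to n1
  n6←n5: walk n5→n4 to n1
  n7←n4: walk n4 to n1
  n7←n5: walk n5→n4 to n1
  n7←n6: walk n6 to n1
  n0: DF=∅
  n1: DF={n1}
  n2: DF={n6}
  n3: DF=∅
  n4: DF={n4,n6,n7}
  n5: DF={n4,n6,n7}
  n6: DF={n7}
  n7: DF={n1}

DF(n2) = ["n6"]

Answer: ["n6"]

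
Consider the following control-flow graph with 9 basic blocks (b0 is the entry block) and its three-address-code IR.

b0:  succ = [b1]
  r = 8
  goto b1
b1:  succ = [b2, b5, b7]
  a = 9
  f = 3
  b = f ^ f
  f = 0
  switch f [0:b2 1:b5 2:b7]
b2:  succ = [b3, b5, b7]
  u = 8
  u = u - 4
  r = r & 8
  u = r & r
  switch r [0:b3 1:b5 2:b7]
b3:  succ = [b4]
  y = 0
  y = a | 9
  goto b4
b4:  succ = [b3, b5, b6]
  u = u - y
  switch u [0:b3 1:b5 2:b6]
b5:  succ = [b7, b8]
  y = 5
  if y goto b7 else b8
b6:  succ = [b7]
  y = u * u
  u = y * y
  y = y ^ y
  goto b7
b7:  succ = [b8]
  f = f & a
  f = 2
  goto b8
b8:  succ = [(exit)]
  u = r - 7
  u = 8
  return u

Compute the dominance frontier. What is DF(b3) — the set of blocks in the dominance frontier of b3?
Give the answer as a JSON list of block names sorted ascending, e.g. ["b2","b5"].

idom tree: b1←b0 b2←b1 b3←b2 b4←b3 b5←b1 b6←b4 b7←b1 b8←b1
Dom∩ at merges:
  b3: preds {b2,b4}: {b0,b1,b2} ∩ {b0,b1,b2,b3,b4} = {b0,b1,b2}; idom=b2
  b5: preds {b1,b2,b4}: {b0,b1} ∩ {b0,b1,b2} ∩ {b0,b1,b2,b3,b4} = {b0,b1}; idom=b1
  b7: preds {b1,b2,b5,b6}: {b0,b1} ∩ {b0,b1,b2} ∩ {b0,b1,b5} ∩ {b0,b1,b2,b3,b4,b6} = {b0,b1}; idom=b1
  b8: preds {b5,b7}: {b0,b1,b5} ∩ {b0,b1,b7} = {b0,b1}; idom=b1

Frontier:
  join b3 pred b2: · stop@b2
  join b3 pred b4: b4→b3 stop@b2
  join b5 pred b1: · stop@b1
  join b5 pred b2: b2 stop@b1
  join b5 pred b4: b4→b3→b2 stop@b1
  join b7 pred b1: · stop@b1
  join b7 pred b2: b2 stop@b1
  join b7 pred b5: b5 stop@b1
  join b7 pred b6: b6→b4→b3→b2 stop@b1
  join b8 pred b5: b5 stop@b1
  join b8 pred b7: b7 stop@b1
  b0: DF=∅
  b1: DF=∅
  b2: DF={b5,b7}
  b3: DF={b3,b5,b7}
  b4: DF={b3,b5,b7}
  b5: DF={b7,b8}
  b6: DF={b7}
  b7: DF={b8}
  b8: DF=∅

DF(b3) = ["b3", "b5", "b7"]

Answer: ["b3", "b5", "b7"]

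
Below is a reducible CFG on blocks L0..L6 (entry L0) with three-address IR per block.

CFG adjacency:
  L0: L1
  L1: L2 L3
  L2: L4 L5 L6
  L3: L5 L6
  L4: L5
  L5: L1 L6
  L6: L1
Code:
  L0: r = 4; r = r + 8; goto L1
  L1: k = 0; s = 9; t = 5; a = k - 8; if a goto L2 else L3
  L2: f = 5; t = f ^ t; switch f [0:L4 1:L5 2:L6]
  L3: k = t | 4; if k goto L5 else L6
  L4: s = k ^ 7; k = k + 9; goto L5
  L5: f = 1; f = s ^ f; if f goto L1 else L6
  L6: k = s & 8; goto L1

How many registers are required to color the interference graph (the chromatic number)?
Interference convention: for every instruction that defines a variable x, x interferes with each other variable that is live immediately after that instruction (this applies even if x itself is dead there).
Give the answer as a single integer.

Answer: 4

Working:
Block summaries:
  L0: {r} / ∅
  L1: {a,k,s,t} / ∅
  L2: {f,t} / {t}
  L3: {k} / {t}
  L4: {k,s} / {k}
  L5: {f} / {s}
  L6: {k} / {s}

Live sets:
  live L0: ∅→∅
  live L1: ∅→{k,s,t}
  live L2: {k,s,t}→{k,s}
  live L3: {s,t}→{s}
  live L4: {k}→{s}
  live L5: {s}→{s}
  live L6: {s}→∅

Interfere edges:
  a↔{k,s,t}
  f↔{k,s,t}
  k↔{a,f,s,t}
  r↔∅
  s↔{a,f,k,t}
  t↔{a,f,k,s}

Colouring:
  clique {a,k,s,t} ⇒ need ≥ 4
  assign a→R3 f→R3 k→R0 r→R0 s→R1 t→R2 — no edge inside a register ⇒ χ ≤ 4
  χ = 4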